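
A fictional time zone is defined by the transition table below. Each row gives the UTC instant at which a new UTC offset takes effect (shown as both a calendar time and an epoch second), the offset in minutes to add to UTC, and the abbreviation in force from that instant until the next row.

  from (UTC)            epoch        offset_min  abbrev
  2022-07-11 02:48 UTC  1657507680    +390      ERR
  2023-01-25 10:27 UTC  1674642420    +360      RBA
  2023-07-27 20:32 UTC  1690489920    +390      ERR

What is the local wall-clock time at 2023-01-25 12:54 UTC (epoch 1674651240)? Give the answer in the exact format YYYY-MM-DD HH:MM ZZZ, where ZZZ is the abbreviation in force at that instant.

Query: 2023-01-25 12:54 UTC
Rule 2/3 (RBA, +06:00): 2023-01-25 10:27 UTC ≤ query < 2023-07-27 20:32 UTC
12·60 + 54 + 360 = 1134 min
1134 = 0·1440 + 1134; 1134 = 18·60 + 54 → 18:54, same day
→ 2023-01-25 18:54 RBA

2023-01-25 18:54 RBA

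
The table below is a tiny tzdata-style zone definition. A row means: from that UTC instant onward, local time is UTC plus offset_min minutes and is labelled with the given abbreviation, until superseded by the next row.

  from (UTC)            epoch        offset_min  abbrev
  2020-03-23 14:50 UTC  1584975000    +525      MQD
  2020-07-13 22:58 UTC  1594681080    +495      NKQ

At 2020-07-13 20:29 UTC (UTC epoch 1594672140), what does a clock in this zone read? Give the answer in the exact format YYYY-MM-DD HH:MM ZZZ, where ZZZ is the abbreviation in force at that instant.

2020-07-14 05:14 MQD

Query: 2020-07-13 20:29 UTC
Rule 1/2 (MQD, +08:45): 2020-03-23 14:50 UTC ≤ query < 2020-07-13 22:58 UTC
20·60 + 29 + 525 = 1754 min
1754 = 1·1440 + 314; 314 = 5·60 + 14 → 05:14, 2020-07-13 + 1 day = 2020-07-14
→ 2020-07-14 05:14 MQD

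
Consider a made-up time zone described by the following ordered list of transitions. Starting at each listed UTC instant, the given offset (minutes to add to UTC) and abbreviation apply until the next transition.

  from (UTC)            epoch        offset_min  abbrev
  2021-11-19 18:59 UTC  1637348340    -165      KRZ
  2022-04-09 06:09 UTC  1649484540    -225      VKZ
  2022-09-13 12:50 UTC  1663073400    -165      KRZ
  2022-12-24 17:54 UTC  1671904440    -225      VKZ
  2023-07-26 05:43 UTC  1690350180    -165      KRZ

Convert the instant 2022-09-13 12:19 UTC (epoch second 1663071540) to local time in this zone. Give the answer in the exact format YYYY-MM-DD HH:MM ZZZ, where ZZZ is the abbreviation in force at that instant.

Query: 2022-09-13 12:19 UTC
Rule 2/5 (VKZ, -03:45): 2022-04-09 06:09 UTC ≤ query < 2022-09-13 12:50 UTC
12·60 + 19 - 225 = 514 min
514 = 0·1440 + 514; 514 = 8·60 + 34 → 08:34, same day
→ 2022-09-13 08:34 VKZ

2022-09-13 08:34 VKZ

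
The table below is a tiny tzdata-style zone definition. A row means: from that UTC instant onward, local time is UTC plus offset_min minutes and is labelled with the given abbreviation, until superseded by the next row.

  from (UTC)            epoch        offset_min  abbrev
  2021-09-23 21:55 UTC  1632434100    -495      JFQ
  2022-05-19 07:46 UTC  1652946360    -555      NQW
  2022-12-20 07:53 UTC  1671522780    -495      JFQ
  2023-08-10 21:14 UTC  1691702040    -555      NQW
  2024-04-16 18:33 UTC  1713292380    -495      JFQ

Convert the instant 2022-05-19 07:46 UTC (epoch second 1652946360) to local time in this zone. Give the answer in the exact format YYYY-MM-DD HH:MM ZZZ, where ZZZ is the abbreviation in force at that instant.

2022-05-18 22:31 NQW

Query: 2022-05-19 07:46 UTC
Rule 2/5 (NQW, -09:15): 2022-05-19 07:46 UTC ≤ query < 2022-12-20 07:53 UTC
7·60 + 46 - 555 = -89 min
-89 = -1·1440 + 1351; 1351 = 22·60 + 31 → 22:31, 2022-05-19 - 1 day = 2022-05-18
→ 2022-05-18 22:31 NQW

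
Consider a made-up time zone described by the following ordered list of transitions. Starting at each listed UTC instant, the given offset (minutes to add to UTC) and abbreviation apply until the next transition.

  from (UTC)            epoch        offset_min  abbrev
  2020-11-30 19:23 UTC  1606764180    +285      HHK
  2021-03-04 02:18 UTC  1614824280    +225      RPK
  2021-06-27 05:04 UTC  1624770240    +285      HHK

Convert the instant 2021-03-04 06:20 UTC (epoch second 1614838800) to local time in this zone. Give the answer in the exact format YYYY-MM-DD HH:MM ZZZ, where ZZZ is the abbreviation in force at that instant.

Query: 2021-03-04 06:20 UTC
Rule 2/3 (RPK, +03:45): 2021-03-04 02:18 UTC ≤ query < 2021-06-27 05:04 UTC
6·60 + 20 + 225 = 605 min
605 = 0·1440 + 605; 605 = 10·60 + 5 → 10:05, same day
→ 2021-03-04 10:05 RPK

2021-03-04 10:05 RPK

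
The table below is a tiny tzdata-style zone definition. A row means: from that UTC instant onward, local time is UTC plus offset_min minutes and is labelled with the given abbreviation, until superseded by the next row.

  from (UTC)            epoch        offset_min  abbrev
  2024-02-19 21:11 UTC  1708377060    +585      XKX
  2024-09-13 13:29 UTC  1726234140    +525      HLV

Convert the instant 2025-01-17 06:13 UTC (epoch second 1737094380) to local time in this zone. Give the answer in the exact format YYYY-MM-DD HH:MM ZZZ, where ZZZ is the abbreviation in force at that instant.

2025-01-17 14:58 HLV

Query: 2025-01-17 06:13 UTC
Rule 2/2 (HLV, +08:45): 2024-09-13 13:29 UTC ≤ query < +∞
6·60 + 13 + 525 = 898 min
898 = 0·1440 + 898; 898 = 14·60 + 58 → 14:58, same day
→ 2025-01-17 14:58 HLV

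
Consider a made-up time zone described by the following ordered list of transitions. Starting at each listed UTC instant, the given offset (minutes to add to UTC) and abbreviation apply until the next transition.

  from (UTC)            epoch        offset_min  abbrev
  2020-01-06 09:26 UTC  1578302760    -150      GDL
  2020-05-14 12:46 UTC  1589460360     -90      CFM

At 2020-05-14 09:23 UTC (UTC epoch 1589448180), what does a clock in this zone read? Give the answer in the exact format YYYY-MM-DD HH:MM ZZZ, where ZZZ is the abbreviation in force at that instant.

Query: 2020-05-14 09:23 UTC
Rule 1/2 (GDL, -02:30): 2020-01-06 09:26 UTC ≤ query < 2020-05-14 12:46 UTC
9·60 + 23 - 150 = 413 min
413 = 0·1440 + 413; 413 = 6·60 + 53 → 06:53, same day
→ 2020-05-14 06:53 GDL

2020-05-14 06:53 GDL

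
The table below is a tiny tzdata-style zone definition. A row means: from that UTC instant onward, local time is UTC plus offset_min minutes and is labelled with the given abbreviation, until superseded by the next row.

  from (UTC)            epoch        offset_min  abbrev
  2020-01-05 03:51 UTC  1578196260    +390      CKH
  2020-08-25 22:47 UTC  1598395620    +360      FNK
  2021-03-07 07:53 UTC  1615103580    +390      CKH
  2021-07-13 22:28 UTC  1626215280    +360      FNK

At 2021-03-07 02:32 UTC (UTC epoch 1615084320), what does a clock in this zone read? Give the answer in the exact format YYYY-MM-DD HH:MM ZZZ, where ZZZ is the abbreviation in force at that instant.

2021-03-07 08:32 FNK

Query: 2021-03-07 02:32 UTC
Rule 2/4 (FNK, +06:00): 2020-08-25 22:47 UTC ≤ query < 2021-03-07 07:53 UTC
2·60 + 32 + 360 = 512 min
512 = 0·1440 + 512; 512 = 8·60 + 32 → 08:32, same day
→ 2021-03-07 08:32 FNK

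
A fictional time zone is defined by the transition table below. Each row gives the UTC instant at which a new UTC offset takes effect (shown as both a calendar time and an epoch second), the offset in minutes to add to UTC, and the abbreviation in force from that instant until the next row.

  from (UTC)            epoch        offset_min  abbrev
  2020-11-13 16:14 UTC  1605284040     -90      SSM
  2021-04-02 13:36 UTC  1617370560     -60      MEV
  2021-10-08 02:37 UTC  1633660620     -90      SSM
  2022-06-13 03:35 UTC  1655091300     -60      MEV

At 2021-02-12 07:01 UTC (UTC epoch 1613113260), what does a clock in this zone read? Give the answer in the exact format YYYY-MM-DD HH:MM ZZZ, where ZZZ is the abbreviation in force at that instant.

Query: 2021-02-12 07:01 UTC
Rule 1/4 (SSM, -01:30): 2020-11-13 16:14 UTC ≤ query < 2021-04-02 13:36 UTC
7·60 + 1 - 90 = 331 min
331 = 0·1440 + 331; 331 = 5·60 + 31 → 05:31, same day
→ 2021-02-12 05:31 SSM

2021-02-12 05:31 SSM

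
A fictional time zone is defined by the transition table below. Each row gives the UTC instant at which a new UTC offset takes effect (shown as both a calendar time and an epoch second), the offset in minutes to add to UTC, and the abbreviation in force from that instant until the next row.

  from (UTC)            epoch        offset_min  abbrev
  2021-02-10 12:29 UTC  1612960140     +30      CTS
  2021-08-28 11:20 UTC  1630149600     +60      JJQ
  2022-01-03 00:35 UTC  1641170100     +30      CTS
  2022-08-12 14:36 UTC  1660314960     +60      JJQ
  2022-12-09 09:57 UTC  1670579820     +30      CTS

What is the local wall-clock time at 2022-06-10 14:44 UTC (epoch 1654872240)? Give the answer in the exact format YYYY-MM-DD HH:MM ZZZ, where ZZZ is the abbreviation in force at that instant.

2022-06-10 15:14 CTS

Query: 2022-06-10 14:44 UTC
Rule 3/5 (CTS, +00:30): 2022-01-03 00:35 UTC ≤ query < 2022-08-12 14:36 UTC
14·60 + 44 + 30 = 914 min
914 = 0·1440 + 914; 914 = 15·60 + 14 → 15:14, same day
→ 2022-06-10 15:14 CTS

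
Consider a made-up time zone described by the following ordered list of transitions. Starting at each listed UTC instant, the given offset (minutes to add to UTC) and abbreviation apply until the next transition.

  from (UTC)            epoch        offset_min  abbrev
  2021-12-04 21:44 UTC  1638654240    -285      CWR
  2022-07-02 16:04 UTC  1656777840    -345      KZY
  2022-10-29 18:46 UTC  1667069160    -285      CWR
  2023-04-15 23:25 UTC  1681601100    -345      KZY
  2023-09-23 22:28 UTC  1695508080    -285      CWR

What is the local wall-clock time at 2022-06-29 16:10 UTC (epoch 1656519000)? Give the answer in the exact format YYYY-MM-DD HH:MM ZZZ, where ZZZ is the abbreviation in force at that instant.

Query: 2022-06-29 16:10 UTC
Rule 1/5 (CWR, -04:45): 2021-12-04 21:44 UTC ≤ query < 2022-07-02 16:04 UTC
16·60 + 10 - 285 = 685 min
685 = 0·1440 + 685; 685 = 11·60 + 25 → 11:25, same day
→ 2022-06-29 11:25 CWR

2022-06-29 11:25 CWR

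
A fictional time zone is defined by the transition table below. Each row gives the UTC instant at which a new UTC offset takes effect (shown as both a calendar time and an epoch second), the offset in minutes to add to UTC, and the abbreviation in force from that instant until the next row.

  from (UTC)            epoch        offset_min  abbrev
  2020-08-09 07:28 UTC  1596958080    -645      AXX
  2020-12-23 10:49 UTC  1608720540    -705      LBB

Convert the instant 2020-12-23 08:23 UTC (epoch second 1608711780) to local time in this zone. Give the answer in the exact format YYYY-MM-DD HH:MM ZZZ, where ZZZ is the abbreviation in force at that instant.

2020-12-22 21:38 AXX

Query: 2020-12-23 08:23 UTC
Rule 1/2 (AXX, -10:45): 2020-08-09 07:28 UTC ≤ query < 2020-12-23 10:49 UTC
8·60 + 23 - 645 = -142 min
-142 = -1·1440 + 1298; 1298 = 21·60 + 38 → 21:38, 2020-12-23 - 1 day = 2020-12-22
→ 2020-12-22 21:38 AXX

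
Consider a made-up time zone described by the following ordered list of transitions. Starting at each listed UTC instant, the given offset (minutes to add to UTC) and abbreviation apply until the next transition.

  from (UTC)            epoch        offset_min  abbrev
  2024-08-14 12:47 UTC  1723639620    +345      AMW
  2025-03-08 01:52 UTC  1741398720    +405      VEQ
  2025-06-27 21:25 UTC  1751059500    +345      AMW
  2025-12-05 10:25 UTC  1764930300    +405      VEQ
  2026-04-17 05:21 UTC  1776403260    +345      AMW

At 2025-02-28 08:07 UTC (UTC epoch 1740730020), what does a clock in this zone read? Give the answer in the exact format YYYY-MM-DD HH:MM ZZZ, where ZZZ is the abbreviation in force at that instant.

Query: 2025-02-28 08:07 UTC
Rule 1/5 (AMW, +05:45): 2024-08-14 12:47 UTC ≤ query < 2025-03-08 01:52 UTC
8·60 + 7 + 345 = 832 min
832 = 0·1440 + 832; 832 = 13·60 + 52 → 13:52, same day
→ 2025-02-28 13:52 AMW

2025-02-28 13:52 AMW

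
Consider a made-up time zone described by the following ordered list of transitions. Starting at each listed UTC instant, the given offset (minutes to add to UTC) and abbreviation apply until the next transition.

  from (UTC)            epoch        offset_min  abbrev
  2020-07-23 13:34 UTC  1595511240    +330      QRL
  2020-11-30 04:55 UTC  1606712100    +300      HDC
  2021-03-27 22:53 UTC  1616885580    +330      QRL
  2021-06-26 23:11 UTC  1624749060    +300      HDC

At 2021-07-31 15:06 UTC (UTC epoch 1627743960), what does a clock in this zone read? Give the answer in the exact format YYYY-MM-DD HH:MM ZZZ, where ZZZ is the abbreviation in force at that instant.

Query: 2021-07-31 15:06 UTC
Rule 4/4 (HDC, +05:00): 2021-06-26 23:11 UTC ≤ query < +∞
15·60 + 6 + 300 = 1206 min
1206 = 0·1440 + 1206; 1206 = 20·60 + 6 → 20:06, same day
→ 2021-07-31 20:06 HDC

2021-07-31 20:06 HDC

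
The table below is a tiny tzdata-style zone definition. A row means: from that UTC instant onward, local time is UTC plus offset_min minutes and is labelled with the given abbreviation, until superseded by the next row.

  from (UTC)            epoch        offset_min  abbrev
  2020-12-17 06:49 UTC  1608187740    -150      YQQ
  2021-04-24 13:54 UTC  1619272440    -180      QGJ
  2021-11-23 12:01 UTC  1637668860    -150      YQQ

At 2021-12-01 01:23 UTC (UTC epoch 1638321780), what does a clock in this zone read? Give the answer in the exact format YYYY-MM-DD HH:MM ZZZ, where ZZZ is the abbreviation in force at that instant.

2021-11-30 22:53 YQQ

Query: 2021-12-01 01:23 UTC
Rule 3/3 (YQQ, -02:30): 2021-11-23 12:01 UTC ≤ query < +∞
1·60 + 23 - 150 = -67 min
-67 = -1·1440 + 1373; 1373 = 22·60 + 53 → 22:53, 2021-12-01 - 1 day = 2021-11-30
→ 2021-11-30 22:53 YQQ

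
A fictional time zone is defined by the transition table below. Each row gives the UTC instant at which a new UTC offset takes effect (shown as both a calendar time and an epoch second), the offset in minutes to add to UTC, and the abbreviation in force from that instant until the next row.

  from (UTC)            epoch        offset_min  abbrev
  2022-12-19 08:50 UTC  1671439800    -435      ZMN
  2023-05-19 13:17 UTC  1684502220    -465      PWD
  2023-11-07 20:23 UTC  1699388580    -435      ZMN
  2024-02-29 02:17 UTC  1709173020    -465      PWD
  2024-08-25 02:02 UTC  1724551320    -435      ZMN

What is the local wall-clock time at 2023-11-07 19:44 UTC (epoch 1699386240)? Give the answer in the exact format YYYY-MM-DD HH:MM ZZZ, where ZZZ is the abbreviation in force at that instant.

2023-11-07 11:59 PWD

Query: 2023-11-07 19:44 UTC
Rule 2/5 (PWD, -07:45): 2023-05-19 13:17 UTC ≤ query < 2023-11-07 20:23 UTC
19·60 + 44 - 465 = 719 min
719 = 0·1440 + 719; 719 = 11·60 + 59 → 11:59, same day
→ 2023-11-07 11:59 PWD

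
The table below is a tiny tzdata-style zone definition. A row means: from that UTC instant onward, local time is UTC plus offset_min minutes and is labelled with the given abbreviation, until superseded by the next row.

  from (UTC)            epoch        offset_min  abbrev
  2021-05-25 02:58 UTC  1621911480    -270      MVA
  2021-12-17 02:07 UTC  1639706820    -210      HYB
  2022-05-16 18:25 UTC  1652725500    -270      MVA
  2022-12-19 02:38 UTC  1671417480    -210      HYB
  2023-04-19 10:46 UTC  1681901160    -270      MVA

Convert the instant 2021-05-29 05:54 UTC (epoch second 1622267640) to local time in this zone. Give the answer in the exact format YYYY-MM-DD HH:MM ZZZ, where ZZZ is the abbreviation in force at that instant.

2021-05-29 01:24 MVA

Query: 2021-05-29 05:54 UTC
Rule 1/5 (MVA, -04:30): 2021-05-25 02:58 UTC ≤ query < 2021-12-17 02:07 UTC
5·60 + 54 - 270 = 84 min
84 = 0·1440 + 84; 84 = 1·60 + 24 → 01:24, same day
→ 2021-05-29 01:24 MVA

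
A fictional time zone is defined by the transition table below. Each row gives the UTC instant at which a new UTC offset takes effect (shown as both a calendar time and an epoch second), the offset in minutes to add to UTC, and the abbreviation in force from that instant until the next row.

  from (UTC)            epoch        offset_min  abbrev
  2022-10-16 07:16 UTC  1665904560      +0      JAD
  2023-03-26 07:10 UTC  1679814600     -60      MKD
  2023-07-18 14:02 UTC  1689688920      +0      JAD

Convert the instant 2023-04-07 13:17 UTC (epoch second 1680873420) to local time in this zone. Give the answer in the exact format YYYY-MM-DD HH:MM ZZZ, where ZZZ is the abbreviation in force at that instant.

Query: 2023-04-07 13:17 UTC
Rule 2/3 (MKD, -01:00): 2023-03-26 07:10 UTC ≤ query < 2023-07-18 14:02 UTC
13·60 + 17 - 60 = 737 min
737 = 0·1440 + 737; 737 = 12·60 + 17 → 12:17, same day
→ 2023-04-07 12:17 MKD

2023-04-07 12:17 MKD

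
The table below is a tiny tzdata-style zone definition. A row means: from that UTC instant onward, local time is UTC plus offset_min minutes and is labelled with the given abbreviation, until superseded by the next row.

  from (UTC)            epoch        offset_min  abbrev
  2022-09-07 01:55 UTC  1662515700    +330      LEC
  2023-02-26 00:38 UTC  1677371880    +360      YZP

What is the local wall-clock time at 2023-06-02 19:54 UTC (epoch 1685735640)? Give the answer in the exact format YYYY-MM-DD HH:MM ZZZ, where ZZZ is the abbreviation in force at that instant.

2023-06-03 01:54 YZP

Query: 2023-06-02 19:54 UTC
Rule 2/2 (YZP, +06:00): 2023-02-26 00:38 UTC ≤ query < +∞
19·60 + 54 + 360 = 1554 min
1554 = 1·1440 + 114; 114 = 1·60 + 54 → 01:54, 2023-06-02 + 1 day = 2023-06-03
→ 2023-06-03 01:54 YZP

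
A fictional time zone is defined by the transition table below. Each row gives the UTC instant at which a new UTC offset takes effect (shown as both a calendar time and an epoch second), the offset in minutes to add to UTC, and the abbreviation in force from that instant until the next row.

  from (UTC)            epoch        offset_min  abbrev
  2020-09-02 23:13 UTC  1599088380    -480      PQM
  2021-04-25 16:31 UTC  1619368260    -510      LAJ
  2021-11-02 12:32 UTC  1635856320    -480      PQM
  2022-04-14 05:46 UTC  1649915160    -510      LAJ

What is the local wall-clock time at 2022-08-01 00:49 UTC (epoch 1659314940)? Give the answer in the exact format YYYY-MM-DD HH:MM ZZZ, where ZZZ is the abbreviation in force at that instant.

Query: 2022-08-01 00:49 UTC
Rule 4/4 (LAJ, -08:30): 2022-04-14 05:46 UTC ≤ query < +∞
0·60 + 49 - 510 = -461 min
-461 = -1·1440 + 979; 979 = 16·60 + 19 → 16:19, 2022-08-01 - 1 day = 2022-07-31
→ 2022-07-31 16:19 LAJ

2022-07-31 16:19 LAJ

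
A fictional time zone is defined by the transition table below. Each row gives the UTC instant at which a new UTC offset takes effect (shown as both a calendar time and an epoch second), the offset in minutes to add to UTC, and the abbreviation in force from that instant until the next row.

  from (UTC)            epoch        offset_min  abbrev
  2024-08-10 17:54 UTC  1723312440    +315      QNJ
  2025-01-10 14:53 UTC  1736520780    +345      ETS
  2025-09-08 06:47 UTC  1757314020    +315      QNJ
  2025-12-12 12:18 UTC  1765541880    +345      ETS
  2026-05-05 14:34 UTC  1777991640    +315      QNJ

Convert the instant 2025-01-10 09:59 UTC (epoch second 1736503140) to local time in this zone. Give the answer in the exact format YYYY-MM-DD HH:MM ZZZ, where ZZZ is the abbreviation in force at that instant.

Query: 2025-01-10 09:59 UTC
Rule 1/5 (QNJ, +05:15): 2024-08-10 17:54 UTC ≤ query < 2025-01-10 14:53 UTC
9·60 + 59 + 315 = 914 min
914 = 0·1440 + 914; 914 = 15·60 + 14 → 15:14, same day
→ 2025-01-10 15:14 QNJ

2025-01-10 15:14 QNJ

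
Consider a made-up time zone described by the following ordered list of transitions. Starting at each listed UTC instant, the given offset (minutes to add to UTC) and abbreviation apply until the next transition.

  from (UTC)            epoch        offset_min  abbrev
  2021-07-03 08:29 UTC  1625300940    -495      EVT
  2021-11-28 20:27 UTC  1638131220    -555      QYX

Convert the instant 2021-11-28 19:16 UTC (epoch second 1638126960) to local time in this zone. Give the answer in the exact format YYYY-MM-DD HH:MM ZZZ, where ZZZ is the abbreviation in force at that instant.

2021-11-28 11:01 EVT

Query: 2021-11-28 19:16 UTC
Rule 1/2 (EVT, -08:15): 2021-07-03 08:29 UTC ≤ query < 2021-11-28 20:27 UTC
19·60 + 16 - 495 = 661 min
661 = 0·1440 + 661; 661 = 11·60 + 1 → 11:01, same day
→ 2021-11-28 11:01 EVT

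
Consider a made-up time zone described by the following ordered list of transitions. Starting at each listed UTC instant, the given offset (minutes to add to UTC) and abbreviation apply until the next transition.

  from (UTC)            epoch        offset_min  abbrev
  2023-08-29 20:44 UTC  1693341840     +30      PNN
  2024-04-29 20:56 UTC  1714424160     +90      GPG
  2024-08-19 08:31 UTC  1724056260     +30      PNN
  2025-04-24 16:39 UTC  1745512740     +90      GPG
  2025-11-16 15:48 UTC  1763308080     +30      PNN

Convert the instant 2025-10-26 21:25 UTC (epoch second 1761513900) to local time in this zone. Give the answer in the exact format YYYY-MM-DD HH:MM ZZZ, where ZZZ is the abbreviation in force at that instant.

2025-10-26 22:55 GPG

Query: 2025-10-26 21:25 UTC
Rule 4/5 (GPG, +01:30): 2025-04-24 16:39 UTC ≤ query < 2025-11-16 15:48 UTC
21·60 + 25 + 90 = 1375 min
1375 = 0·1440 + 1375; 1375 = 22·60 + 55 → 22:55, same day
→ 2025-10-26 22:55 GPG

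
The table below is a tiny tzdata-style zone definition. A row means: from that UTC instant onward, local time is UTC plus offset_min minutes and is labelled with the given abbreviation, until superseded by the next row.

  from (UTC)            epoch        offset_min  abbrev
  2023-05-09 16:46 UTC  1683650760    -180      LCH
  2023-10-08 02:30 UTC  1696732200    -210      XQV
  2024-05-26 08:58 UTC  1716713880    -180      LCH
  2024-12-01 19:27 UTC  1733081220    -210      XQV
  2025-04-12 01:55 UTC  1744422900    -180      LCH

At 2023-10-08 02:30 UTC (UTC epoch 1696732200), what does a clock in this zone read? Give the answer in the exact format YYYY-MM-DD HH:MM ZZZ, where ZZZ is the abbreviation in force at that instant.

Query: 2023-10-08 02:30 UTC
Rule 2/5 (XQV, -03:30): 2023-10-08 02:30 UTC ≤ query < 2024-05-26 08:58 UTC
2·60 + 30 - 210 = -60 min
-60 = -1·1440 + 1380; 1380 = 23·60 + 0 → 23:00, 2023-10-08 - 1 day = 2023-10-07
→ 2023-10-07 23:00 XQV

2023-10-07 23:00 XQV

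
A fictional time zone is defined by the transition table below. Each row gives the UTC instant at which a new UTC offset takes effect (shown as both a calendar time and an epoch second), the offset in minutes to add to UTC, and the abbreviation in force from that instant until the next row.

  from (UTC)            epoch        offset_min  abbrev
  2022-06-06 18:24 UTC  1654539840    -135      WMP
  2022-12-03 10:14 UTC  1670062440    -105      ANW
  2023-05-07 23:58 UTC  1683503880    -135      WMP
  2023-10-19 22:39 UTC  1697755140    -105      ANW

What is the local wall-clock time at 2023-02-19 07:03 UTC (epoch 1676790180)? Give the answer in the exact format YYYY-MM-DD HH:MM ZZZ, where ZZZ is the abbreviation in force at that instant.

Query: 2023-02-19 07:03 UTC
Rule 2/4 (ANW, -01:45): 2022-12-03 10:14 UTC ≤ query < 2023-05-07 23:58 UTC
7·60 + 3 - 105 = 318 min
318 = 0·1440 + 318; 318 = 5·60 + 18 → 05:18, same day
→ 2023-02-19 05:18 ANW

2023-02-19 05:18 ANW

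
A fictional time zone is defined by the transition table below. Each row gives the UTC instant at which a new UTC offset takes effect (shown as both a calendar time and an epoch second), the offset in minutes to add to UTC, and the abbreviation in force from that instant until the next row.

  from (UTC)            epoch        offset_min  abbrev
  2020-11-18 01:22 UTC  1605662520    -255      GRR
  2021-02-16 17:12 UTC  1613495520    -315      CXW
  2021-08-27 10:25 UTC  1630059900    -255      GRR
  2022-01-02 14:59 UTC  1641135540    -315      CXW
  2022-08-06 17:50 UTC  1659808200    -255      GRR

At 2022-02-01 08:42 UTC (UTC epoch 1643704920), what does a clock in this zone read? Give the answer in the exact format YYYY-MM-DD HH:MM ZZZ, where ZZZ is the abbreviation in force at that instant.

2022-02-01 03:27 CXW

Query: 2022-02-01 08:42 UTC
Rule 4/5 (CXW, -05:15): 2022-01-02 14:59 UTC ≤ query < 2022-08-06 17:50 UTC
8·60 + 42 - 315 = 207 min
207 = 0·1440 + 207; 207 = 3·60 + 27 → 03:27, same day
→ 2022-02-01 03:27 CXW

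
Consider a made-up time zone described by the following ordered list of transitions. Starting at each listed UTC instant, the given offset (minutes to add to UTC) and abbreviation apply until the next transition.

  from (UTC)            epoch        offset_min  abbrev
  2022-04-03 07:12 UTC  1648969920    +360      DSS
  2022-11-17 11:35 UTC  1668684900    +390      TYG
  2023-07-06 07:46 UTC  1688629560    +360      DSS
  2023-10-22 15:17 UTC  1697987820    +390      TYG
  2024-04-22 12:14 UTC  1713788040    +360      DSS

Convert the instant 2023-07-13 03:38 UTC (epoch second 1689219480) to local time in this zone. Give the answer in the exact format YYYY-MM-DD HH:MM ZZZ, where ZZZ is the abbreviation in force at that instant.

Query: 2023-07-13 03:38 UTC
Rule 3/5 (DSS, +06:00): 2023-07-06 07:46 UTC ≤ query < 2023-10-22 15:17 UTC
3·60 + 38 + 360 = 578 min
578 = 0·1440 + 578; 578 = 9·60 + 38 → 09:38, same day
→ 2023-07-13 09:38 DSS

2023-07-13 09:38 DSS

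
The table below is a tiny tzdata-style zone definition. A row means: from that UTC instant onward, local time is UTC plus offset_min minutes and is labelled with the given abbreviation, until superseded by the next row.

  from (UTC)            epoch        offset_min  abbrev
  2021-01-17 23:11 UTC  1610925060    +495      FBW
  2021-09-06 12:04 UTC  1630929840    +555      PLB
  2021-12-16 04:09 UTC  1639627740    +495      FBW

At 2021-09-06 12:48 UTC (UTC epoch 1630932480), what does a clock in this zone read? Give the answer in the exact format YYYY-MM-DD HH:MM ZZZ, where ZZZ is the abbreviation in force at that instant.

Query: 2021-09-06 12:48 UTC
Rule 2/3 (PLB, +09:15): 2021-09-06 12:04 UTC ≤ query < 2021-12-16 04:09 UTC
12·60 + 48 + 555 = 1323 min
1323 = 0·1440 + 1323; 1323 = 22·60 + 3 → 22:03, same day
→ 2021-09-06 22:03 PLB

2021-09-06 22:03 PLB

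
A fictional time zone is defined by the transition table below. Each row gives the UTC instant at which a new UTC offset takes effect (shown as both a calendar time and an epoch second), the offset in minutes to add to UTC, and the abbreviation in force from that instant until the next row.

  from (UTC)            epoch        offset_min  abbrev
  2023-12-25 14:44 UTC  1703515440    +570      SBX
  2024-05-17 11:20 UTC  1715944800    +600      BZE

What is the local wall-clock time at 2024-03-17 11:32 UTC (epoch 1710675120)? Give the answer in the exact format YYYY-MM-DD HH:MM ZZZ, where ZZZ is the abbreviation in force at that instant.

2024-03-17 21:02 SBX

Query: 2024-03-17 11:32 UTC
Rule 1/2 (SBX, +09:30): 2023-12-25 14:44 UTC ≤ query < 2024-05-17 11:20 UTC
11·60 + 32 + 570 = 1262 min
1262 = 0·1440 + 1262; 1262 = 21·60 + 2 → 21:02, same day
→ 2024-03-17 21:02 SBX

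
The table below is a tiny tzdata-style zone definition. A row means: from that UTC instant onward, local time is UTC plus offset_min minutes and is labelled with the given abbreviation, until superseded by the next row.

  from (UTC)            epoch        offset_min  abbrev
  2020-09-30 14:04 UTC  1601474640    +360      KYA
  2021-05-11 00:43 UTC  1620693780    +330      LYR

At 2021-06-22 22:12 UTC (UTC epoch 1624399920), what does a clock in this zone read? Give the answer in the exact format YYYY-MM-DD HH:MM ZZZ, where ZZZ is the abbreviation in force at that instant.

2021-06-23 03:42 LYR

Query: 2021-06-22 22:12 UTC
Rule 2/2 (LYR, +05:30): 2021-05-11 00:43 UTC ≤ query < +∞
22·60 + 12 + 330 = 1662 min
1662 = 1·1440 + 222; 222 = 3·60 + 42 → 03:42, 2021-06-22 + 1 day = 2021-06-23
→ 2021-06-23 03:42 LYR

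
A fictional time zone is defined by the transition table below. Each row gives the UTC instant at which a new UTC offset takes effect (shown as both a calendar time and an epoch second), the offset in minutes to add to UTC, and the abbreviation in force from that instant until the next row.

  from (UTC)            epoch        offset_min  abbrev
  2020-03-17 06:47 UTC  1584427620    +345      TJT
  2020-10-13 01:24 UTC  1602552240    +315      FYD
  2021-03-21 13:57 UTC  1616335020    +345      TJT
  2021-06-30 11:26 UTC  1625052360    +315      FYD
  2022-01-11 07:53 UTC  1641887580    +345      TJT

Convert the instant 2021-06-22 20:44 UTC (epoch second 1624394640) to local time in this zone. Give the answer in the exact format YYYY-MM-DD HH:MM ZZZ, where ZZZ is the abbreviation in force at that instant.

Query: 2021-06-22 20:44 UTC
Rule 3/5 (TJT, +05:45): 2021-03-21 13:57 UTC ≤ query < 2021-06-30 11:26 UTC
20·60 + 44 + 345 = 1589 min
1589 = 1·1440 + 149; 149 = 2·60 + 29 → 02:29, 2021-06-22 + 1 day = 2021-06-23
→ 2021-06-23 02:29 TJT

2021-06-23 02:29 TJT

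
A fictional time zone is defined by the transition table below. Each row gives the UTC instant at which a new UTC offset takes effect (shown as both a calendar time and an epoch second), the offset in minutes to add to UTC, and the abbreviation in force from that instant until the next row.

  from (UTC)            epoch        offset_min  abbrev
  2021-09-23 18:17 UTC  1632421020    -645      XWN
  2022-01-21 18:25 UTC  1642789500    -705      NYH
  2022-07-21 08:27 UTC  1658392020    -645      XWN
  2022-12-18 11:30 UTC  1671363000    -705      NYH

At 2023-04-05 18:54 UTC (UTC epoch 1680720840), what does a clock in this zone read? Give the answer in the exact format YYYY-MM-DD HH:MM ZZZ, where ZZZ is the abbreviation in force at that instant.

2023-04-05 07:09 NYH

Query: 2023-04-05 18:54 UTC
Rule 4/4 (NYH, -11:45): 2022-12-18 11:30 UTC ≤ query < +∞
18·60 + 54 - 705 = 429 min
429 = 0·1440 + 429; 429 = 7·60 + 9 → 07:09, same day
→ 2023-04-05 07:09 NYH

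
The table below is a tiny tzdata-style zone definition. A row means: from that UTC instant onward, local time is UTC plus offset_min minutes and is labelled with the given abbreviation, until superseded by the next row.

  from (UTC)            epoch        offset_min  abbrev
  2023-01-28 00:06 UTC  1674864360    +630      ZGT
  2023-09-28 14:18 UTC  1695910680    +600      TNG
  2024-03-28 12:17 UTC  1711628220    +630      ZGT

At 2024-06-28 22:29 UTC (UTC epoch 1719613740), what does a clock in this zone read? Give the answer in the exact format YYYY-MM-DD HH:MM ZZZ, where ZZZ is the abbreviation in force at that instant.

2024-06-29 08:59 ZGT

Query: 2024-06-28 22:29 UTC
Rule 3/3 (ZGT, +10:30): 2024-03-28 12:17 UTC ≤ query < +∞
22·60 + 29 + 630 = 1979 min
1979 = 1·1440 + 539; 539 = 8·60 + 59 → 08:59, 2024-06-28 + 1 day = 2024-06-29
→ 2024-06-29 08:59 ZGT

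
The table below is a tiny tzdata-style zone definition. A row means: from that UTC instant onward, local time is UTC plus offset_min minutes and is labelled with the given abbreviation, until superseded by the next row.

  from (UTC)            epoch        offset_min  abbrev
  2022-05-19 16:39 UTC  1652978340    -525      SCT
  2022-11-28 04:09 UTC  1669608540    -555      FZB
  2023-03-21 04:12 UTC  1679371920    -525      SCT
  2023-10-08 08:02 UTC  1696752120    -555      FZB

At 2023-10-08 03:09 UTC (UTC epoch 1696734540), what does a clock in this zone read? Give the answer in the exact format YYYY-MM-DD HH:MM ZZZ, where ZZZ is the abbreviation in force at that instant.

Query: 2023-10-08 03:09 UTC
Rule 3/4 (SCT, -08:45): 2023-03-21 04:12 UTC ≤ query < 2023-10-08 08:02 UTC
3·60 + 9 - 525 = -336 min
-336 = -1·1440 + 1104; 1104 = 18·60 + 24 → 18:24, 2023-10-08 - 1 day = 2023-10-07
→ 2023-10-07 18:24 SCT

2023-10-07 18:24 SCT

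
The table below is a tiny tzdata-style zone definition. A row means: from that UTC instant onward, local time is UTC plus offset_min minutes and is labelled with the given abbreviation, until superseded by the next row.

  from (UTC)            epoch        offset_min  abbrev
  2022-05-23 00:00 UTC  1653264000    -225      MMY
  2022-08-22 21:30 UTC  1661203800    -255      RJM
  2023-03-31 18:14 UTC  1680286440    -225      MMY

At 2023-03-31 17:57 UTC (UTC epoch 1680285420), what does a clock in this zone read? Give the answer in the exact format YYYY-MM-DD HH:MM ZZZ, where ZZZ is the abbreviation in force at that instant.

Query: 2023-03-31 17:57 UTC
Rule 2/3 (RJM, -04:15): 2022-08-22 21:30 UTC ≤ query < 2023-03-31 18:14 UTC
17·60 + 57 - 255 = 822 min
822 = 0·1440 + 822; 822 = 13·60 + 42 → 13:42, same day
→ 2023-03-31 13:42 RJM

2023-03-31 13:42 RJM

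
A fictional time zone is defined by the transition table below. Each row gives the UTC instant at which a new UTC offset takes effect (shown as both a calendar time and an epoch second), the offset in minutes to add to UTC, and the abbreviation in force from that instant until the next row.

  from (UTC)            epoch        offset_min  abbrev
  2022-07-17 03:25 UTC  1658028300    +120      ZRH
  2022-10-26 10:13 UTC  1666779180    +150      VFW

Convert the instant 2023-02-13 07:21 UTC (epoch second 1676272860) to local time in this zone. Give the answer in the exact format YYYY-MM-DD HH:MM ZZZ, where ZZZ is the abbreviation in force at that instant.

Query: 2023-02-13 07:21 UTC
Rule 2/2 (VFW, +02:30): 2022-10-26 10:13 UTC ≤ query < +∞
7·60 + 21 + 150 = 591 min
591 = 0·1440 + 591; 591 = 9·60 + 51 → 09:51, same day
→ 2023-02-13 09:51 VFW

2023-02-13 09:51 VFW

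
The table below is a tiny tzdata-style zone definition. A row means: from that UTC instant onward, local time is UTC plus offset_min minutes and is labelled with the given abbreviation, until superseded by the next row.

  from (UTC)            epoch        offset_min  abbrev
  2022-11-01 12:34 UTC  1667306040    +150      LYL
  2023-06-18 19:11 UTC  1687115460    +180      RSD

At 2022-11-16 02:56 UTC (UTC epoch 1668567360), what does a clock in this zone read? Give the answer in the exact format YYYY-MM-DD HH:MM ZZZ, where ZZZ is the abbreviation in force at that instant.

2022-11-16 05:26 LYL

Query: 2022-11-16 02:56 UTC
Rule 1/2 (LYL, +02:30): 2022-11-01 12:34 UTC ≤ query < 2023-06-18 19:11 UTC
2·60 + 56 + 150 = 326 min
326 = 0·1440 + 326; 326 = 5·60 + 26 → 05:26, same day
→ 2022-11-16 05:26 LYL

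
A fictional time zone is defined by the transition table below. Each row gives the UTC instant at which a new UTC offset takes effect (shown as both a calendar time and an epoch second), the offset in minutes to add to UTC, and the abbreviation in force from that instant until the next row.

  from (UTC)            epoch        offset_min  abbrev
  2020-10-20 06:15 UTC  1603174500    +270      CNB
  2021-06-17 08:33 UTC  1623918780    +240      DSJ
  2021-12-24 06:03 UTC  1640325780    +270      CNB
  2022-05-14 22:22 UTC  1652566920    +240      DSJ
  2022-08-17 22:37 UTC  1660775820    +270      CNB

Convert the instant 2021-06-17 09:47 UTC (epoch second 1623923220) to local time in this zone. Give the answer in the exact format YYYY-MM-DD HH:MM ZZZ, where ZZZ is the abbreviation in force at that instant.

2021-06-17 13:47 DSJ

Query: 2021-06-17 09:47 UTC
Rule 2/5 (DSJ, +04:00): 2021-06-17 08:33 UTC ≤ query < 2021-12-24 06:03 UTC
9·60 + 47 + 240 = 827 min
827 = 0·1440 + 827; 827 = 13·60 + 47 → 13:47, same day
→ 2021-06-17 13:47 DSJ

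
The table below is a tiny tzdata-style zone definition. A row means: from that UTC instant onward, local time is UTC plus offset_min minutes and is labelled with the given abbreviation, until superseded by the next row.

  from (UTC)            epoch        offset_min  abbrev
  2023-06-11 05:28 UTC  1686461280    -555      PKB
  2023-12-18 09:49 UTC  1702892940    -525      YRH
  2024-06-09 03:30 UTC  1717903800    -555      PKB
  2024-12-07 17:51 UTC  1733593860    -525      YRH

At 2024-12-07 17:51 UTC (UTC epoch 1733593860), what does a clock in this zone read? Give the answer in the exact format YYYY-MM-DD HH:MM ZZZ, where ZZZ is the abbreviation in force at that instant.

2024-12-07 09:06 YRH

Query: 2024-12-07 17:51 UTC
Rule 4/4 (YRH, -08:45): 2024-12-07 17:51 UTC ≤ query < +∞
17·60 + 51 - 525 = 546 min
546 = 0·1440 + 546; 546 = 9·60 + 6 → 09:06, same day
→ 2024-12-07 09:06 YRH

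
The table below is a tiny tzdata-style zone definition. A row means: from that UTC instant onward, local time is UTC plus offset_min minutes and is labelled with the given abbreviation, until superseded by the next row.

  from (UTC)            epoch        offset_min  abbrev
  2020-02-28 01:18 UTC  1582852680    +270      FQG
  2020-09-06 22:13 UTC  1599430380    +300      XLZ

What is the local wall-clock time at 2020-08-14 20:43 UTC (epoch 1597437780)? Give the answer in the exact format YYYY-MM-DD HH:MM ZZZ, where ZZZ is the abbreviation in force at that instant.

Query: 2020-08-14 20:43 UTC
Rule 1/2 (FQG, +04:30): 2020-02-28 01:18 UTC ≤ query < 2020-09-06 22:13 UTC
20·60 + 43 + 270 = 1513 min
1513 = 1·1440 + 73; 73 = 1·60 + 13 → 01:13, 2020-08-14 + 1 day = 2020-08-15
→ 2020-08-15 01:13 FQG

2020-08-15 01:13 FQG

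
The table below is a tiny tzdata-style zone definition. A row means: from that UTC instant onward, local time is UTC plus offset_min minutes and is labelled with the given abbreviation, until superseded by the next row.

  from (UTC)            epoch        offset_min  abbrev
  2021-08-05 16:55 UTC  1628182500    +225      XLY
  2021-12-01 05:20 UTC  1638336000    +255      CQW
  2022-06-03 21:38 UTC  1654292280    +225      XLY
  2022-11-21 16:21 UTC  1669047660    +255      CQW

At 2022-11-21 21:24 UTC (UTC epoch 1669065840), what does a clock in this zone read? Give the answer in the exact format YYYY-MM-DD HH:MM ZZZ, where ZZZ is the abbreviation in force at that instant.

Query: 2022-11-21 21:24 UTC
Rule 4/4 (CQW, +04:15): 2022-11-21 16:21 UTC ≤ query < +∞
21·60 + 24 + 255 = 1539 min
1539 = 1·1440 + 99; 99 = 1·60 + 39 → 01:39, 2022-11-21 + 1 day = 2022-11-22
→ 2022-11-22 01:39 CQW

2022-11-22 01:39 CQW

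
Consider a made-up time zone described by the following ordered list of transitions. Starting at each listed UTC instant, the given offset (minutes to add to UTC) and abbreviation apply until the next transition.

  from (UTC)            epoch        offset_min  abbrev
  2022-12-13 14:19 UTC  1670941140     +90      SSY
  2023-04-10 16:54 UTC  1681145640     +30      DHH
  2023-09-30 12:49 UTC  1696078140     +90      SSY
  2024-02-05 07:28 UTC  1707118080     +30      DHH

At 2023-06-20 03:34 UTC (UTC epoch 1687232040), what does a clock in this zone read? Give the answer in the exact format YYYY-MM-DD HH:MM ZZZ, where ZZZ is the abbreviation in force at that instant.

2023-06-20 04:04 DHH

Query: 2023-06-20 03:34 UTC
Rule 2/4 (DHH, +00:30): 2023-04-10 16:54 UTC ≤ query < 2023-09-30 12:49 UTC
3·60 + 34 + 30 = 244 min
244 = 0·1440 + 244; 244 = 4·60 + 4 → 04:04, same day
→ 2023-06-20 04:04 DHH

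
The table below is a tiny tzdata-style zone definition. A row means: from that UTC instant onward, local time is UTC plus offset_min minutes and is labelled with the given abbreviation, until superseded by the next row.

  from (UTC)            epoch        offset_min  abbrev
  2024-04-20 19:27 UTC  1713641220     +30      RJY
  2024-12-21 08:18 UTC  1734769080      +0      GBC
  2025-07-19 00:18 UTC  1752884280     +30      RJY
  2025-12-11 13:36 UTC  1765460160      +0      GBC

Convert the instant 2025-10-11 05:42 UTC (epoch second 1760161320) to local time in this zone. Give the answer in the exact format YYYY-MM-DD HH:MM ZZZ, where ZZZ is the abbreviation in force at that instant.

2025-10-11 06:12 RJY

Query: 2025-10-11 05:42 UTC
Rule 3/4 (RJY, +00:30): 2025-07-19 00:18 UTC ≤ query < 2025-12-11 13:36 UTC
5·60 + 42 + 30 = 372 min
372 = 0·1440 + 372; 372 = 6·60 + 12 → 06:12, same day
→ 2025-10-11 06:12 RJY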